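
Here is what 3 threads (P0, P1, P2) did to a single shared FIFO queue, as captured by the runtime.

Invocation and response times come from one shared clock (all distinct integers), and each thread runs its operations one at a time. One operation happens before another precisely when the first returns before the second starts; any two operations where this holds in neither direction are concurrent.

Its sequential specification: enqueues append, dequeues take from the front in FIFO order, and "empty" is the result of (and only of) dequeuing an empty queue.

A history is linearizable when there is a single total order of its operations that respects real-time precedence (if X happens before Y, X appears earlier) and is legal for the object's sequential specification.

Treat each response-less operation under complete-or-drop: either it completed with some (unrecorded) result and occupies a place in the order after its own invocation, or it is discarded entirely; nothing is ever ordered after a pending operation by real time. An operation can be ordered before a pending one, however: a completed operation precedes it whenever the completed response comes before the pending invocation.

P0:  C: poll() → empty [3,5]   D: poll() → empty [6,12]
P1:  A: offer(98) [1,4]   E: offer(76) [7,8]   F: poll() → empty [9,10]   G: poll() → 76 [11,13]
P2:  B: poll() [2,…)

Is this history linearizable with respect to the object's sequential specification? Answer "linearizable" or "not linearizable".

events 1..11 are fine; event 12 — the response of D at time 12 — makes the prefix non-linearizable
real-time-consistent orders of the 5 completed operations: 6 — all fail the FIFO queue replay
no escape via the 2 pending operations (B, G): every completion choice fails
for example A, C, D, E, F (pending dropped) fails at step 2: C poll() → empty is not legal there
for example A, C, E, D, F (pending dropped) fails at step 2: C poll() → empty is not legal there

not linearizable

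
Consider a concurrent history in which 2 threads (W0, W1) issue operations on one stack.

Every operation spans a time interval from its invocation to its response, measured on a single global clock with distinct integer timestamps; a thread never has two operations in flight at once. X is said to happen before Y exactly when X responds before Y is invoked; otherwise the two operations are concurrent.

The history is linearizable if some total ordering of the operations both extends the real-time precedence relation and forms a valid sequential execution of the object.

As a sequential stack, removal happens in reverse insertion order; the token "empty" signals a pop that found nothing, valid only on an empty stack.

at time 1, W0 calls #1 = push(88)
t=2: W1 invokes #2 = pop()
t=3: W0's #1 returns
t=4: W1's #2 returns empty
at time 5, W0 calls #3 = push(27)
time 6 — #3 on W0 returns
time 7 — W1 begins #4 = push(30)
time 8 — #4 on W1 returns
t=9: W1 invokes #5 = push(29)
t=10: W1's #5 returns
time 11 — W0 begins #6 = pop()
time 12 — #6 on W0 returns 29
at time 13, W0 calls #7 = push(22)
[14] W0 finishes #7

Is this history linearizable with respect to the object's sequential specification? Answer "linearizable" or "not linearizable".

a witness: #2, #1, #3, #4, #5, #6, #7
1. #2 pop() → empty, leaving stack <>
2. #1 push(88), leaving stack <88>
3. #3 push(27), leaving stack <88,27>
4. #4 push(30), leaving stack <88,27,30>
5. #5 push(29), leaving stack <88,27,30,29>
6. #6 pop() → 29, leaving stack <88,27,30>
7. #7 push(22), leaving stack <88,27,30,22>

linearizable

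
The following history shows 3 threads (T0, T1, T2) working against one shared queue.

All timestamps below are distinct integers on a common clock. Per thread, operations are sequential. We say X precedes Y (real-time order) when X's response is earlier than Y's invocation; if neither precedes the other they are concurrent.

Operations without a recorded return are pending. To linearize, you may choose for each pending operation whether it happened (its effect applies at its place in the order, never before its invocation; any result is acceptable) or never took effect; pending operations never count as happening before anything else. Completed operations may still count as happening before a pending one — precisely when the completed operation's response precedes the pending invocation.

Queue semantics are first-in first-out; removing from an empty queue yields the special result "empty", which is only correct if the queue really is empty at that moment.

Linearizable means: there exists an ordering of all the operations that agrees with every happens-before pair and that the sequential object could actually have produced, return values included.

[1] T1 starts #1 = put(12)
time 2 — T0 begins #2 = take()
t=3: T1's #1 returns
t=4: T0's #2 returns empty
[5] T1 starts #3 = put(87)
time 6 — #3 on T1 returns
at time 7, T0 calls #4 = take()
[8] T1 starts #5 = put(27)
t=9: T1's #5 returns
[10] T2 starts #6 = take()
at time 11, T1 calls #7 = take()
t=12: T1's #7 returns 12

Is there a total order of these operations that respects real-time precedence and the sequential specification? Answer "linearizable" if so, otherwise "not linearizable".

one valid linearization: #2, #1, #3, #5, #7
step 1: #2 take() → empty — queue <>
step 2: #1 put(12) — queue <12>
step 3: #3 put(87) — queue <12,87>
step 4: #5 put(27) — queue <12,87,27>
step 5: #7 take() → 12 — queue <87,27>

linearizable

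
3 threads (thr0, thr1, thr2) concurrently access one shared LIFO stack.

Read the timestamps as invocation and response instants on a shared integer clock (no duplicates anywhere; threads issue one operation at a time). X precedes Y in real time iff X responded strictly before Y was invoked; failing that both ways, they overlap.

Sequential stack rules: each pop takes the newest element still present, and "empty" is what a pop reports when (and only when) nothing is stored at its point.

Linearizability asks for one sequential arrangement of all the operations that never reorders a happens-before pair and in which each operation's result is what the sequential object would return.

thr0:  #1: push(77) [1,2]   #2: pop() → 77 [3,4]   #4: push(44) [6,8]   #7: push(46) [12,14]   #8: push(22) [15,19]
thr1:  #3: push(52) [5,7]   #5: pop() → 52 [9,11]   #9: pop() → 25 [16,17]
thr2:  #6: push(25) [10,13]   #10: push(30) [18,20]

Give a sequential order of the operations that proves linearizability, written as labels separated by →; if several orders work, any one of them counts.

step 1: #1 push(77) — stack <77>
step 2: #2 pop() → 77 — stack <>
step 3: #4 push(44) — stack <44>
step 4: #3 push(52) — stack <44,52>
step 5: #5 pop() → 52 — stack <44>
step 6: #7 push(46) — stack <44,46>
step 7: #6 push(25) — stack <44,46,25>
step 8: #9 pop() → 25 — stack <44,46>
step 9: #8 push(22) — stack <44,46,22>
step 10: #10 push(30) — stack <44,46,22,30>

#1 → #2 → #4 → #3 → #5 → #7 → #6 → #9 → #8 → #10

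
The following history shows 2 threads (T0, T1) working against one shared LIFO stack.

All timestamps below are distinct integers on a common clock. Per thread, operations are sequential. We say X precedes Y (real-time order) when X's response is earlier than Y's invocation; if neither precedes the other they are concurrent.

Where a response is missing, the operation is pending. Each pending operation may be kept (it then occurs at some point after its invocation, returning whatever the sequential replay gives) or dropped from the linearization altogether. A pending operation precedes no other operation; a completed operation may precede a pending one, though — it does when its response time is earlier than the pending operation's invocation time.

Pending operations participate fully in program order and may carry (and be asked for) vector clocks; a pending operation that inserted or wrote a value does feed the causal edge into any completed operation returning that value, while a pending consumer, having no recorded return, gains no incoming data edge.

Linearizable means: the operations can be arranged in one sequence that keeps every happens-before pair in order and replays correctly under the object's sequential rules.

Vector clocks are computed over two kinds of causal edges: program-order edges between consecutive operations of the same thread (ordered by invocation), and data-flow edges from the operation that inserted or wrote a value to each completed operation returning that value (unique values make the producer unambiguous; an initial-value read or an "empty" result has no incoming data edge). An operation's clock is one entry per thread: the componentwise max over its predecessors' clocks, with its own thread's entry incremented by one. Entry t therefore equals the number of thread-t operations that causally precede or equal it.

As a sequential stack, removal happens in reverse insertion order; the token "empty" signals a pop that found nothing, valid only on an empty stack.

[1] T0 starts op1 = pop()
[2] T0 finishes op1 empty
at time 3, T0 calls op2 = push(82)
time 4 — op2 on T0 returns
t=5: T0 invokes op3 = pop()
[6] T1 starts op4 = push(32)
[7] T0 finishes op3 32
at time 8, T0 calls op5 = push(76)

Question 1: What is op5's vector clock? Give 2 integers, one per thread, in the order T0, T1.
no predecessors for op4 (invoked 6): T1 increments from zero → (0, 1)
no predecessors for op1 (invoked 1): T0 increments from zero → (1, 0)
op2, invoked 3, takes VC(op1)=(1, 0) under max, adds 1 for T0 → (2, 0)
op3, invoked 5, takes VC(op2)=(2, 0), VC(op4)=(0, 1) under max, adds 1 for T0 → (3, 1)
op5, invoked 8, takes VC(op3)=(3, 1) under max, adds 1 for T0 → (4, 1)
target: VC(op5) = (4, 1)

(4, 1)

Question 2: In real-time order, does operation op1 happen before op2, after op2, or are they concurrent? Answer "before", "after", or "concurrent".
op1 spans [1,2], op2 spans [3,4]
resp(op1)=2 < inv(op2)=3

before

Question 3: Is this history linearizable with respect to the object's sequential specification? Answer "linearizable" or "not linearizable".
one valid linearization: op1, op2, op4, op3
1. op1 pop() → empty, leaving stack <>
2. op2 push(82), leaving stack <82>
3. op4 push(32) (pending, included), leaving stack <82,32>
4. op3 pop() → 32, leaving stack <82>

linearizable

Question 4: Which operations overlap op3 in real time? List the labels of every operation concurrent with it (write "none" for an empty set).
op3 spans [5,7]; an op avoiding the whole window 5..7 is ordered, any other is concurrent
op1 [1,2]: before
op2 [3,4]: before
op4 [6,…): concurrent
op5 [8,…): after

op4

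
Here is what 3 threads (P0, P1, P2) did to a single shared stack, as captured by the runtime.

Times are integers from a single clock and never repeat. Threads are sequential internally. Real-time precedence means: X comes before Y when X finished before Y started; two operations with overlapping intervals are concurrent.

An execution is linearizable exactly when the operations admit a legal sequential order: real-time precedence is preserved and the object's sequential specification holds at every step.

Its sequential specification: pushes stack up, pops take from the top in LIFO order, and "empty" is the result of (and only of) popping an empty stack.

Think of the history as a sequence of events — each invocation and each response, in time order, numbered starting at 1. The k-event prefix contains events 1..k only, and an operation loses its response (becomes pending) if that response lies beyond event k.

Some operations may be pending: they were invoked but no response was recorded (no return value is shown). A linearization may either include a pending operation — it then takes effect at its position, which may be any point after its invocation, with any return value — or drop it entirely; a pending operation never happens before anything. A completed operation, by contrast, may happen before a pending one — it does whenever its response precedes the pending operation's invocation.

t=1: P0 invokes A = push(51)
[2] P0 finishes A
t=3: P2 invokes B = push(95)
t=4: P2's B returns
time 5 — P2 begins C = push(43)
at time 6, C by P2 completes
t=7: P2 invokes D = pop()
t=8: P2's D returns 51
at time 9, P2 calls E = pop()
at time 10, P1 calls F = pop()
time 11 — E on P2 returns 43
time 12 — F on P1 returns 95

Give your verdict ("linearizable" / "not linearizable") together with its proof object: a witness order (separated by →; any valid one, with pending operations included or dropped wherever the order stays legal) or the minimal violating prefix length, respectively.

not linearizable — minimal violating prefix: 8 events

cut after 7 events: linearizable; cut after 8 events (D responds, time 8): not linearizable
a single order respects real time; the 4 completed stack operations fail replay along it
e.g. A, B, C, D: illegal at step 4, since D pop() → 51 cannot apply there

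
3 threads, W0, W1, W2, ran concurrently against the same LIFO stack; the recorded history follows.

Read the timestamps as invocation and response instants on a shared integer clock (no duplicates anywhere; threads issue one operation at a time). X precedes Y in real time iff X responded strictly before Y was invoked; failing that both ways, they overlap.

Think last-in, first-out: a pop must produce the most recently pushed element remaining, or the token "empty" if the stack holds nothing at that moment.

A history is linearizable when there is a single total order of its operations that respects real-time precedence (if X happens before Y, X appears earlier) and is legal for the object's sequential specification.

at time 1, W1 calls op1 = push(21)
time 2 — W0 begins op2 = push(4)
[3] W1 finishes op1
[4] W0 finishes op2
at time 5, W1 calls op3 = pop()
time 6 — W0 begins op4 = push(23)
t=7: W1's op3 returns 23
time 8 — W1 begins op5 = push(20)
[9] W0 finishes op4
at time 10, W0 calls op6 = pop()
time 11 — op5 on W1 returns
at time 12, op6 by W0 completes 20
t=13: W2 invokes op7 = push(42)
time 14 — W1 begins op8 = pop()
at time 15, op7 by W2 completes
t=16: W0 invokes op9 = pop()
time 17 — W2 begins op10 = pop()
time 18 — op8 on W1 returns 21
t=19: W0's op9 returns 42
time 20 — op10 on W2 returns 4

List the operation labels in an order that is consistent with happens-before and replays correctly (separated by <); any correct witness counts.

step 1: op1 push(21) — stack <21>
step 2: op2 push(4) — stack <21,4>
step 3: op4 push(23) — stack <21,4,23>
step 4: op3 pop() → 23 — stack <21,4>
step 5: op5 push(20) — stack <21,4,20>
step 6: op6 pop() → 20 — stack <21,4>
step 7: op7 push(42) — stack <21,4,42>
step 8: op9 pop() → 42 — stack <21,4>
step 9: op10 pop() → 4 — stack <21>
step 10: op8 pop() → 21 — stack <>

op1 < op2 < op4 < op3 < op5 < op6 < op7 < op9 < op10 < op8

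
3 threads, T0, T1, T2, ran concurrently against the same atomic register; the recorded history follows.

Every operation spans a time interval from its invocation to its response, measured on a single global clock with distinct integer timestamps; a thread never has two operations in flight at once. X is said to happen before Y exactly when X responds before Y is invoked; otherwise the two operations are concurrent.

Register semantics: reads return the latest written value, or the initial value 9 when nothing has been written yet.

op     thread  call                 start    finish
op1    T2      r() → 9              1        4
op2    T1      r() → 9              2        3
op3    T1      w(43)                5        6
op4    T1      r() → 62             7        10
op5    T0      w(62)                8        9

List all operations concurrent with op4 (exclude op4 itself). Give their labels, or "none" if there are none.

op4 spans [7,10]: anything still running between times 7 and 10 counts as concurrent
op1 [1,4]: before
op2 [2,3]: before
op3 [5,6]: before
op5 [8,9]: concurrent

op5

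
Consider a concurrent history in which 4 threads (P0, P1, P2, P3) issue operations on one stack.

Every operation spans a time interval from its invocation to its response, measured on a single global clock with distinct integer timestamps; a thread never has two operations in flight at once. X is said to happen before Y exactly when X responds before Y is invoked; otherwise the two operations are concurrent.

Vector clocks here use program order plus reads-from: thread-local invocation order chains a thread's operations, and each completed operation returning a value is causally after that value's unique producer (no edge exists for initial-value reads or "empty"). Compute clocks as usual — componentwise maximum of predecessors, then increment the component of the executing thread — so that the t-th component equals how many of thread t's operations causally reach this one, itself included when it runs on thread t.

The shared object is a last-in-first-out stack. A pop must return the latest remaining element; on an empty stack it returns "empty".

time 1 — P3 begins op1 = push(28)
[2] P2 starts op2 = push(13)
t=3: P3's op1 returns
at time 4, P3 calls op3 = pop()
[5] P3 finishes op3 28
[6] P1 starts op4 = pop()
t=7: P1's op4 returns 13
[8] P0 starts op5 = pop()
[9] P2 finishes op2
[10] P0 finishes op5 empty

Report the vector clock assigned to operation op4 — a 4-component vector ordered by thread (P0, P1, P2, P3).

root op op1, invoked 1: fresh clock plus P3's own tick → (0, 0, 0, 1)
root op op2, invoked 2: fresh clock plus P2's own tick → (0, 0, 1, 0)
root op op5, invoked 8: fresh clock plus P0's own tick → (1, 0, 0, 0)
merge at op3 (invoked 4): VC(op1)=(0, 0, 0, 1), own-thread bump on P3 → (0, 0, 0, 2)
merge at op4 (invoked 6): VC(op2)=(0, 0, 1, 0), own-thread bump on P1 → (0, 1, 1, 0)
target: VC(op4) = (0, 1, 1, 0)

(0, 1, 1, 0)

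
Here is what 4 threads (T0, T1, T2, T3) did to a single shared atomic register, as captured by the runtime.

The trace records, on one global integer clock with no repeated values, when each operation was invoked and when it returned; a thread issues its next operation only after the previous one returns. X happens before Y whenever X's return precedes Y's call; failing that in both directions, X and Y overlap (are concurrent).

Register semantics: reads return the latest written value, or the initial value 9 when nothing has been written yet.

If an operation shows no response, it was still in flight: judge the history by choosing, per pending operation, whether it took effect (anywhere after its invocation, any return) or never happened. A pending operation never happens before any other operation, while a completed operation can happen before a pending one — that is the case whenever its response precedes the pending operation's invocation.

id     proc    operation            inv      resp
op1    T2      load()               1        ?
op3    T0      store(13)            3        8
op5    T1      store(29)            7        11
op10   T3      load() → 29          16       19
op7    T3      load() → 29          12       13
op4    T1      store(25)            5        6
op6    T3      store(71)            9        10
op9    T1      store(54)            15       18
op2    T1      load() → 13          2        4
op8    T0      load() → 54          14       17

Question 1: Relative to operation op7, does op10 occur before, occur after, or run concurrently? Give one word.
after

op10 spans [16,19], op7 spans [12,13]
resp(op7)=13 < inv(op10)=16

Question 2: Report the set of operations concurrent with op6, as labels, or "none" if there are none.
op1, op5

overlap test against op6 [9,10]: concurrent iff the interval meets 9..10
op1 [1,…): concurrent
op2 [2,4]: before
op3 [3,8]: before
op4 [5,6]: before
op5 [7,11]: concurrent
op7 [12,13]: after
op8 [14,17]: after
op9 [15,18]: after
op10 [16,19]: after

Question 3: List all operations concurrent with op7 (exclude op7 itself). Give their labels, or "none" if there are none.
op1

op7 spans [12,13]: anything still running between times 12 and 13 counts as concurrent
op1 [1,…): concurrent
op2 [2,4]: before
op3 [3,8]: before
op4 [5,6]: before
op5 [7,11]: before
op6 [9,10]: before
op8 [14,17]: after
op9 [15,18]: after
op10 [16,19]: after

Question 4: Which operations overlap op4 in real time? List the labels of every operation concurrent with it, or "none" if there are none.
op1, op3

concurrent with op4 ([5,6]): every op whose interval crosses 5..6
op1 [1,…): concurrent
op2 [2,4]: before
op3 [3,8]: concurrent
op5 [7,11]: after
op6 [9,10]: after
op7 [12,13]: after
op8 [14,17]: after
op9 [15,18]: after
op10 [16,19]: after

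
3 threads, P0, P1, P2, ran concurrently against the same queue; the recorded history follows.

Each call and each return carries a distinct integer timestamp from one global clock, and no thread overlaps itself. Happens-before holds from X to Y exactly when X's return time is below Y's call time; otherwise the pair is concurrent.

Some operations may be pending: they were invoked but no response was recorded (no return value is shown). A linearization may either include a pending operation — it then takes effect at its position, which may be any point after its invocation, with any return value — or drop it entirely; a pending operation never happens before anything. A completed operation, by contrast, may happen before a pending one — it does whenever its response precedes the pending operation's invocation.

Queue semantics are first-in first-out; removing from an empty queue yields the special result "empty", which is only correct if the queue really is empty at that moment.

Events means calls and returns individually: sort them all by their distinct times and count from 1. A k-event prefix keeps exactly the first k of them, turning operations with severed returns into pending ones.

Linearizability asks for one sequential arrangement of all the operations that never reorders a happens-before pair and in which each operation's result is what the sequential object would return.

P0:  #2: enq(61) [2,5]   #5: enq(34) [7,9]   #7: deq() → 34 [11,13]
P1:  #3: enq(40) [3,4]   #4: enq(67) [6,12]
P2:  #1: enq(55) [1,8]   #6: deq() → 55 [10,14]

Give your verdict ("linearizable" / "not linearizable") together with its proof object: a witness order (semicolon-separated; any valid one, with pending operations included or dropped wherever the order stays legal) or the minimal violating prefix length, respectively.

not linearizable — minimal violating prefix: 13 events

already the first 13 events (up to #7's response at time 13) admit no linearization; the first 12 still do
28 orders of the 6 completed queue ops respect real time; none is legal
completion choices over the 1 pending operation (#6) were checked; none helps
e.g. #1, #2, #3, #4, #5, #7 (pending dropped): illegal at step 6, since #7 deq() → 34 cannot apply there
e.g. #1, #2, #3, #5, #4, #7 (pending dropped): illegal at step 6, since #7 deq() → 34 cannot apply there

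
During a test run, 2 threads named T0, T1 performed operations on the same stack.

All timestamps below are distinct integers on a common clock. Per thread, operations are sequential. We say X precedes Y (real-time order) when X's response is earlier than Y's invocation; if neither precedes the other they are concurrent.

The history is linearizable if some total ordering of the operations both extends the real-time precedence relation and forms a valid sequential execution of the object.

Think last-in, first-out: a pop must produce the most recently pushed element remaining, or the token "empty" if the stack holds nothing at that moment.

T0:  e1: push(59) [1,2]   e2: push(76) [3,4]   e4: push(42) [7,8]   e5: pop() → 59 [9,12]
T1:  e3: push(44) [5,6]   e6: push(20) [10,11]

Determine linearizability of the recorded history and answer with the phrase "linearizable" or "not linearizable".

not linearizable

cut after 11 events: linearizable; cut after 12 events (e5 responds, time 12): not linearizable
checked exhaustively: 2 real-time-consistent orders of 6 completed operations, zero legal stack replays
e.g. e1, e2, e3, e4, e5, e6: illegal at step 5, since e5 pop() → 59 cannot apply there
e.g. e1, e2, e3, e4, e6, e5: illegal at step 6, since e5 pop() → 59 cannot apply there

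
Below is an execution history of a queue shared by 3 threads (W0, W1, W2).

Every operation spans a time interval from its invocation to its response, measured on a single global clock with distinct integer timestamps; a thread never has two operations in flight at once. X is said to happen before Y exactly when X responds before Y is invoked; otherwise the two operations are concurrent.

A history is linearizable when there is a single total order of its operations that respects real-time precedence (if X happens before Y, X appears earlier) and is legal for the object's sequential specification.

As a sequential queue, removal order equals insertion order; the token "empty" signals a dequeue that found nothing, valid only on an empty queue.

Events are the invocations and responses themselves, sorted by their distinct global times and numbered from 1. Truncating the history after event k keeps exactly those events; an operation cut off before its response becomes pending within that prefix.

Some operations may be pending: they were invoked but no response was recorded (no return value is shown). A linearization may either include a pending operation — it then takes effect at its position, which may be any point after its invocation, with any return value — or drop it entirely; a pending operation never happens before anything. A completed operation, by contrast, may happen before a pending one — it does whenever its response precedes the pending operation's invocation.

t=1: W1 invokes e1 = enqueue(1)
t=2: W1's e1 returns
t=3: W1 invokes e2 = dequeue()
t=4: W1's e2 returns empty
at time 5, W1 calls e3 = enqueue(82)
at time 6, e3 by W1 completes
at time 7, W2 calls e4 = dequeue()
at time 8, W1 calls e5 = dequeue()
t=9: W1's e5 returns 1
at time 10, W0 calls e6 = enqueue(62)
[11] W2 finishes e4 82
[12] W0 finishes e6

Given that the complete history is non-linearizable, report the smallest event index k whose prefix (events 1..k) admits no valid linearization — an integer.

4

events 1..3 are linearizable; a witness order is e1:
after step 1 (e1 enqueue(1)): queue <1>
adding event 4 (e2 responds at 4) leaves no legal real-time order
take e1, e2: step 2 already fails, because e2 dequeue() → empty cannot occur there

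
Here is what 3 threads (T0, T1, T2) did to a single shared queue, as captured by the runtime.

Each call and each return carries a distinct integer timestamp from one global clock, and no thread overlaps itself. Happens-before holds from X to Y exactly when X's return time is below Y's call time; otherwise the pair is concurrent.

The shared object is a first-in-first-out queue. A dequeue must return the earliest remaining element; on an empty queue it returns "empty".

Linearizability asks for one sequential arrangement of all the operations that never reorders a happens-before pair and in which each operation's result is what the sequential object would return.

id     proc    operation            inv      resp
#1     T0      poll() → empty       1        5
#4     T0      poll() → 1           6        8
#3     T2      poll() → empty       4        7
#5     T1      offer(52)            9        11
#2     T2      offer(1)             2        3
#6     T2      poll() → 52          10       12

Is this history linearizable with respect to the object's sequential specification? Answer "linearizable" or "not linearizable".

linearizable

a witness: #1, #2, #4, #3, #5, #6
after step 1 (#1 poll() → empty): queue <>
after step 2 (#2 offer(1)): queue <1>
after step 3 (#4 poll() → 1): queue <>
after step 4 (#3 poll() → empty): queue <>
after step 5 (#5 offer(52)): queue <52>
after step 6 (#6 poll() → 52): queue <>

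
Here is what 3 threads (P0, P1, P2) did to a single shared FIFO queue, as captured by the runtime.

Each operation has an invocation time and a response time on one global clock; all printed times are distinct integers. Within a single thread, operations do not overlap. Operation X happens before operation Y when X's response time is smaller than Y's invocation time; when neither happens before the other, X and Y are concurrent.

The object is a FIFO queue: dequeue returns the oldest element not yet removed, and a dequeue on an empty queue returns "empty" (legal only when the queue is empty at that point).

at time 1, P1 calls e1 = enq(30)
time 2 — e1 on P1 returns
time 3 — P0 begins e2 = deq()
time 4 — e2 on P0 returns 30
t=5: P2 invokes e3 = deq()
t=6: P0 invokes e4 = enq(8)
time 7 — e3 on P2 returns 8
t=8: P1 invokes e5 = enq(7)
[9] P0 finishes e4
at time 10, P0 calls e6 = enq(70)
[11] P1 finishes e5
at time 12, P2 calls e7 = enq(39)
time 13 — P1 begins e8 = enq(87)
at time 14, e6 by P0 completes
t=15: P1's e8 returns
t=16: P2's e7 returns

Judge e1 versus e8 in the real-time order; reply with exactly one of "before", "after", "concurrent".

before

e1 spans [1,2], e8 spans [13,15]
resp(e1)=2 < inv(e8)=13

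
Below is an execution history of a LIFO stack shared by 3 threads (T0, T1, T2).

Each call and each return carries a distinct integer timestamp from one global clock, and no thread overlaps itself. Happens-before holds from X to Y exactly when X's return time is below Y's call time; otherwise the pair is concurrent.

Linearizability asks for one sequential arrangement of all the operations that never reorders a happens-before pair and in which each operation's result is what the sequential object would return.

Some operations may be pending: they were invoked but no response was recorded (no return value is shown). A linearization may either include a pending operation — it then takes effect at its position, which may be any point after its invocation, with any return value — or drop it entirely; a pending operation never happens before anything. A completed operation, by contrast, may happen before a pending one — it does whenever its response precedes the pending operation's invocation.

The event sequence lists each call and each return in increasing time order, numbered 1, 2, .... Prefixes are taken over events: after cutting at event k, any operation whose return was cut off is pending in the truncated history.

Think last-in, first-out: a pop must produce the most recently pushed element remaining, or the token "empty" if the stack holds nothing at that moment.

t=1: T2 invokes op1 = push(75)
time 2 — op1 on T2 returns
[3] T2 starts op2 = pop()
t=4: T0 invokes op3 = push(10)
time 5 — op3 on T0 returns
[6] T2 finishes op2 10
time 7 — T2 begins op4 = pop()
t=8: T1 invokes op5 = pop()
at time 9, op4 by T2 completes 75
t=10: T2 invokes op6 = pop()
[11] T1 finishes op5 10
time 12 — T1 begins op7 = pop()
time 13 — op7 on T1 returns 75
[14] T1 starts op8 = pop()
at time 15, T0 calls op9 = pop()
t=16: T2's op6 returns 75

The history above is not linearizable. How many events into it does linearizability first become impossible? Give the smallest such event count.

11

events 1..10 are linearizable, e.g. via op1, op3, op2, op4:
after step 1 (op1 push(75)): stack <75>
after step 2 (op3 push(10)): stack <75,10>
after step 3 (op2 pop() → 10): stack <75>
after step 4 (op4 pop() → 75): stack <>
adding event 11 (op5 responds at 11) leaves no legal real-time order
including or dropping the 1 pending operation (op6) in any combination fails
e.g. op1, op2, op3, op4, op5 (pending dropped): illegal at step 2, since op2 pop() → 10 cannot apply there
e.g. op1, op2, op3, op5, op4 (pending dropped): illegal at step 2, since op2 pop() → 10 cannot apply there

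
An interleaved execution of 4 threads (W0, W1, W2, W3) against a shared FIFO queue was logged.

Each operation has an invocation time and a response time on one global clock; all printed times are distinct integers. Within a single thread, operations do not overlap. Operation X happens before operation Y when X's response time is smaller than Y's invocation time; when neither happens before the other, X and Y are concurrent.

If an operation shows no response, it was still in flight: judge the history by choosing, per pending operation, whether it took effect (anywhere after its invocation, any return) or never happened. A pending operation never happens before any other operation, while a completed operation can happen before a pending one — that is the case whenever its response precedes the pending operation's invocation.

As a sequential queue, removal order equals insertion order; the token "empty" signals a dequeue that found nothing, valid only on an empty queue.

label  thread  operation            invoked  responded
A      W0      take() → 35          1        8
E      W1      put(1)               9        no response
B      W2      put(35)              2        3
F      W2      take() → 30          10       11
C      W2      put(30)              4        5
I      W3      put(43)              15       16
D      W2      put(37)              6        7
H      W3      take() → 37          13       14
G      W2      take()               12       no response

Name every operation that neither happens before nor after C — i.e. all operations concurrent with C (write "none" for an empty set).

A

C spans [4,5]: anything still running between times 4 and 5 counts as concurrent
A [1,8]: concurrent
B [2,3]: before
D [6,7]: after
E [9,…): after
F [10,11]: after
G [12,…): after
H [13,14]: after
I [15,16]: after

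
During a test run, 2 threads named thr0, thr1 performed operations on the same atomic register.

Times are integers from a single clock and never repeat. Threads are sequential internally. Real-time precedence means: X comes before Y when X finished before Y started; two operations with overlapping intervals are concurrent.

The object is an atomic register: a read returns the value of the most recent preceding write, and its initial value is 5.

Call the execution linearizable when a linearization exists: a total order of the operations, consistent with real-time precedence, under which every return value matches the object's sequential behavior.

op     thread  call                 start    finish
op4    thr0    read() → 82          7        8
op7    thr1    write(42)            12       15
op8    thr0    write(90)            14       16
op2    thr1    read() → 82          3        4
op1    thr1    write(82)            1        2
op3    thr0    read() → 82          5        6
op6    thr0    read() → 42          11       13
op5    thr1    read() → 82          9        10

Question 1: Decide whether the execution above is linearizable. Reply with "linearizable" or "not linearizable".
witness order: op1, op2, op3, op4, op5, op7, op6, op8
step 1: op1 write(82) — value 82
step 2: op2 read() → 82 — value 82
step 3: op3 read() → 82 — value 82
step 4: op4 read() → 82 — value 82
step 5: op5 read() → 82 — value 82
step 6: op7 write(42) — value 42
step 7: op6 read() → 42 — value 42
step 8: op8 write(90) — value 90

linearizable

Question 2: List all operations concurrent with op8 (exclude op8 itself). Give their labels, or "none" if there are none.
op8 spans [14,16]: anything still running between times 14 and 16 counts as concurrent
op1 [1,2]: before
op2 [3,4]: before
op3 [5,6]: before
op4 [7,8]: before
op5 [9,10]: before
op6 [11,13]: before
op7 [12,15]: concurrent

op7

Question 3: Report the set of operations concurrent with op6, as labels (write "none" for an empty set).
concurrent with op6 ([11,13]): every op whose interval crosses 11..13
op1 [1,2]: before
op2 [3,4]: before
op3 [5,6]: before
op4 [7,8]: before
op5 [9,10]: before
op7 [12,15]: concurrent
op8 [14,16]: after

op7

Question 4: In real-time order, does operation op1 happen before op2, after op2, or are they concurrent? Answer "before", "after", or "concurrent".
op1 spans [1,2], op2 spans [3,4]
resp(op1)=2 < inv(op2)=3

before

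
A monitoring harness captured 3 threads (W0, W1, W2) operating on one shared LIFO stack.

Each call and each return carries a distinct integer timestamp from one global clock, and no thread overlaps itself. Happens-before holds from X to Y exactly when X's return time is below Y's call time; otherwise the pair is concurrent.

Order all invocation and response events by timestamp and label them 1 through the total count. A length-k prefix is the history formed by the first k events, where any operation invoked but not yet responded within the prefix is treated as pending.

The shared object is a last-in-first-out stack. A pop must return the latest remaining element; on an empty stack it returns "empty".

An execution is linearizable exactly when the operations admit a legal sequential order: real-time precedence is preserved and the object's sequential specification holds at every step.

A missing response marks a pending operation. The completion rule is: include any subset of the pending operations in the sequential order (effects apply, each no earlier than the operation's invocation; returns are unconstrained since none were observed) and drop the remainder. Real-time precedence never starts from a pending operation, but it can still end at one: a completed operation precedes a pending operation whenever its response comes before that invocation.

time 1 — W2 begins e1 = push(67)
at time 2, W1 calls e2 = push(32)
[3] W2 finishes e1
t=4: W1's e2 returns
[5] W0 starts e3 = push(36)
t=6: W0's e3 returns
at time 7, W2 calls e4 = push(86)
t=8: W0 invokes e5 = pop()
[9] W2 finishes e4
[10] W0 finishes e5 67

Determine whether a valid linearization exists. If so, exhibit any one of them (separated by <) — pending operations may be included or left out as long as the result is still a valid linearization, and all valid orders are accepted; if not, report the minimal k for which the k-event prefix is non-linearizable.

not linearizable — minimal violating prefix: 10 events

the violation lands at event 10, e5's response at time 10: events 1..9 linearize, events 1..10 do not
5 completed operations, 4 real-time-consistent orders — every LIFO stack replay fails
e.g. e1, e2, e3, e4, e5: illegal at step 5, since e5 pop() → 67 cannot apply there
e.g. e1, e2, e3, e5, e4: illegal at step 4, since e5 pop() → 67 cannot apply there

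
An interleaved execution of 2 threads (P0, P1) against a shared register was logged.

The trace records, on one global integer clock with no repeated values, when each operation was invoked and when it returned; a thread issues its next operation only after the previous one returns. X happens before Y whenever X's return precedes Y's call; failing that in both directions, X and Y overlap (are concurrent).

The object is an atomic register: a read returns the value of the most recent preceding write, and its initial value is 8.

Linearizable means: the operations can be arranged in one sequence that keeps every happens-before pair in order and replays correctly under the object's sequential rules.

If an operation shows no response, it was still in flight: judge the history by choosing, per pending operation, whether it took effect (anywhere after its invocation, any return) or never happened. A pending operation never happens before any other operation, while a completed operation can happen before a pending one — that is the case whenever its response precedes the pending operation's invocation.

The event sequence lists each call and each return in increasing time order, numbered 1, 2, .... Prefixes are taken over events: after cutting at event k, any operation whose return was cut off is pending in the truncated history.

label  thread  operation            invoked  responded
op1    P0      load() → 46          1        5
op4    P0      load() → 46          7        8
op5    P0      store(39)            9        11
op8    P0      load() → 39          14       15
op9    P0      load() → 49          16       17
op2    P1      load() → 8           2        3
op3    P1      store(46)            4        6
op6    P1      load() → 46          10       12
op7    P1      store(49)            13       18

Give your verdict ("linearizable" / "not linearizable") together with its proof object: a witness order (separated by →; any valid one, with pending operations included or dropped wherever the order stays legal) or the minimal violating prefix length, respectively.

step 1: op2 load() → 8 — value 8
step 2: op3 store(46) — value 46
step 3: op1 load() → 46 — value 46
step 4: op4 load() → 46 — value 46
step 5: op6 load() → 46 — value 46
step 6: op5 store(39) — value 39
step 7: op8 load() → 39 — value 39
step 8: op7 store(49) — value 49
step 9: op9 load() → 49 — value 49

linearizable — witness: op2 → op3 → op1 → op4 → op6 → op5 → op8 → op7 → op9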